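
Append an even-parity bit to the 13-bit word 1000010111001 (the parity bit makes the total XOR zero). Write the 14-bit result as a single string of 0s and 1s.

XOR of the 13 data bits: 1⊕0⊕0⊕0⊕0⊕1⊕0⊕1⊕1⊕1⊕0⊕0⊕1 = 0
Parity bit = 0 (so all 14 bits XOR to 0).

10000101110010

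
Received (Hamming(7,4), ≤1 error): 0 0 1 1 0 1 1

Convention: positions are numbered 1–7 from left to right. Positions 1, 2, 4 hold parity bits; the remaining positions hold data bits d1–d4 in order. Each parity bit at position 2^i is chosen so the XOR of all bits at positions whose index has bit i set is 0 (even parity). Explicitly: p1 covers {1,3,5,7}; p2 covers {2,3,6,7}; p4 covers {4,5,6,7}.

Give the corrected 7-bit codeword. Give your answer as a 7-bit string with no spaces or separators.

0011001

s1 (pos 1,3,5,7): 0⊕1⊕0⊕1 = 0
s2 (pos 2,3,6,7): 0⊕1⊕1⊕1 = 1
s4 (pos 4,5,6,7): 1⊕0⊕1⊕1 = 1
Syndrome s4…s1 = 110 → error at position 6.
Flip position 6: 0011011 → 0011001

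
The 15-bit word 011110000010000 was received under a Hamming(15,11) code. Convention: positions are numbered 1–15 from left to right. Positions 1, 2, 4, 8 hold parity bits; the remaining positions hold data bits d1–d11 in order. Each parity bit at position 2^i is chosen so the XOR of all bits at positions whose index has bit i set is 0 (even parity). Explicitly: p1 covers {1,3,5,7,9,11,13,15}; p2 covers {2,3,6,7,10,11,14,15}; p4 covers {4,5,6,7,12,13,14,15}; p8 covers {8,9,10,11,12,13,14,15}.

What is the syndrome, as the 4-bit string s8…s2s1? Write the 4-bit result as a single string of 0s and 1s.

s1 (pos 1,3,5,7,9,11,13,15): 0⊕1⊕1⊕0⊕0⊕1⊕0⊕0 = 1
s2 (pos 2,3,6,7,10,11,14,15): 1⊕1⊕0⊕0⊕0⊕1⊕0⊕0 = 1
s4 (pos 4,5,6,7,12,13,14,15): 1⊕1⊕0⊕0⊕0⊕0⊕0⊕0 = 0
s8 (pos 8,9,10,11,12,13,14,15): 0⊕0⊕0⊕1⊕0⊕0⊕0⊕0 = 1
Syndrome s8…s1 = 1011 → error at position 11.

1011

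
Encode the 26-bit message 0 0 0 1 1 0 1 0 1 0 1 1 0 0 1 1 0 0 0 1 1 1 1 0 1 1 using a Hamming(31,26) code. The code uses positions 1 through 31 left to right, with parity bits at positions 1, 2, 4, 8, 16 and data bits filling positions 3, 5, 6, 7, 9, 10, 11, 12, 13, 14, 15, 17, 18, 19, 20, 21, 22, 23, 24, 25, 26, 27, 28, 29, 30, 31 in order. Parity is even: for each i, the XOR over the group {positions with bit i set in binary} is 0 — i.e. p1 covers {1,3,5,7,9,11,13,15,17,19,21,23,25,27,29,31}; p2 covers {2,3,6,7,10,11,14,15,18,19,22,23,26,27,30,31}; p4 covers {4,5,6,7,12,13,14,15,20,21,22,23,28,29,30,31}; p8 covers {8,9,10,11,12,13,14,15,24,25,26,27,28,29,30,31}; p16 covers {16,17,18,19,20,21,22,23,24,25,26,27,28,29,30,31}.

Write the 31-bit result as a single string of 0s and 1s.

Place data at non-parity positions: p1 p2 0 p4 0 0 1 p8 1 0 1 0 1 0 1 p16 1 0 0 1 1 0 0 0 1 1 1 1 0 1 1
p1 (pos 1,3,5,7,9,11,13,15,17,19,21,23,25,27,29,31): XOR of data positions = 0⊕0⊕1⊕1⊕1⊕1⊕1⊕1⊕0⊕1⊕0⊕1⊕1⊕0⊕1 = 0
p2 (pos 2,3,6,7,10,11,14,15,18,19,22,23,26,27,30,31): XOR of data positions = 0⊕0⊕1⊕0⊕1⊕0⊕1⊕0⊕0⊕0⊕0⊕1⊕1⊕1⊕1 = 1
p4 (pos 4,5,6,7,12,13,14,15,20,21,22,23,28,29,30,31): XOR of data positions = 0⊕0⊕1⊕0⊕1⊕0⊕1⊕1⊕1⊕0⊕0⊕1⊕0⊕1⊕1 = 0
p8 (pos 8,9,10,11,12,13,14,15,24,25,26,27,28,29,30,31): XOR of data positions = 1⊕0⊕1⊕0⊕1⊕0⊕1⊕0⊕1⊕1⊕1⊕1⊕0⊕1⊕1 = 0
p16 (pos 16,17,18,19,20,21,22,23,24,25,26,27,28,29,30,31): XOR of data positions = 1⊕0⊕0⊕1⊕1⊕0⊕0⊕0⊕1⊕1⊕1⊕1⊕0⊕1⊕1 = 1
Codeword: 0100001010101011100110001111011

0100001010101011100110001111011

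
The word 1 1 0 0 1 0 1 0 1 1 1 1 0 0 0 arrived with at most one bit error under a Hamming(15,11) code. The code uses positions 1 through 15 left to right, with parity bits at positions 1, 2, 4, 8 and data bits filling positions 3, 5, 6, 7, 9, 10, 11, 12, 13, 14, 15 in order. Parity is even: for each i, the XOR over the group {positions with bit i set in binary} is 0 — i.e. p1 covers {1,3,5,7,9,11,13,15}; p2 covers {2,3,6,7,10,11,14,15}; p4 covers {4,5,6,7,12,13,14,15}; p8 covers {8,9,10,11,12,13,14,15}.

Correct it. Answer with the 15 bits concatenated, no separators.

110000101111000

s1 (pos 1,3,5,7,9,11,13,15): 1⊕0⊕1⊕1⊕1⊕1⊕0⊕0 = 1
s2 (pos 2,3,6,7,10,11,14,15): 1⊕0⊕0⊕1⊕1⊕1⊕0⊕0 = 0
s4 (pos 4,5,6,7,12,13,14,15): 0⊕1⊕0⊕1⊕1⊕0⊕0⊕0 = 1
s8 (pos 8,9,10,11,12,13,14,15): 0⊕1⊕1⊕1⊕1⊕0⊕0⊕0 = 0
Syndrome s8…s1 = 0101 → error at position 5.
Flip position 5: 110010101111000 → 110000101111000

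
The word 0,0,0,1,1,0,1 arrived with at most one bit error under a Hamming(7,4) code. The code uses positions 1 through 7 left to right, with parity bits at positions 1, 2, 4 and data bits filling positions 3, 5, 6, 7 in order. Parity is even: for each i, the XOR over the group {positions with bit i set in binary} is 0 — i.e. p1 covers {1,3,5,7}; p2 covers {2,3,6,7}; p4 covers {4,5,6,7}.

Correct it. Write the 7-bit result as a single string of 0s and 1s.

0001111

s1 (pos 1,3,5,7): 0⊕0⊕1⊕1 = 0
s2 (pos 2,3,6,7): 0⊕0⊕0⊕1 = 1
s4 (pos 4,5,6,7): 1⊕1⊕0⊕1 = 1
Syndrome s4…s1 = 110 → error at position 6.
Flip position 6: 0001101 → 0001111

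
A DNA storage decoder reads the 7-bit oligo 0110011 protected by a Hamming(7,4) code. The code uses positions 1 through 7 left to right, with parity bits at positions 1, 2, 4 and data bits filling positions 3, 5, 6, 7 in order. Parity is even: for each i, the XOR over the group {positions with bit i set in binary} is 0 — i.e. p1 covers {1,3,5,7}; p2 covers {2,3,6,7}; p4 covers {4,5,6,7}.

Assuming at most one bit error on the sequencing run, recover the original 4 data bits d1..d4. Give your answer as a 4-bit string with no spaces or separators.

1011

s1 (pos 1,3,5,7): 0⊕1⊕0⊕1 = 0
s2 (pos 2,3,6,7): 1⊕1⊕1⊕1 = 0
s4 (pos 4,5,6,7): 0⊕0⊕1⊕1 = 0
Syndrome s4…s1 = 000 → no error.
Read data bits from positions 3,5,6,7: 1011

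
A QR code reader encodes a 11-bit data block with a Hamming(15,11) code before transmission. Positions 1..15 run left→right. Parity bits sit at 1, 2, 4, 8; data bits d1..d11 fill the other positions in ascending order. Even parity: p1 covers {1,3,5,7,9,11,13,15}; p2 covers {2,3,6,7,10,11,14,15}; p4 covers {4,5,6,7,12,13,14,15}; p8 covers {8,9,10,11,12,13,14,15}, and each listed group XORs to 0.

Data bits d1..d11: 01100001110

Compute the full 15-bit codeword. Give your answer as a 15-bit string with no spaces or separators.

000111010001110

Place data at non-parity positions: p1 p2 0 p4 1 1 0 p8 0 0 0 1 1 1 0
p1 (pos 1,3,5,7,9,11,13,15): XOR of data positions = 0⊕1⊕0⊕0⊕0⊕1⊕0 = 0
p2 (pos 2,3,6,7,10,11,14,15): XOR of data positions = 0⊕1⊕0⊕0⊕0⊕1⊕0 = 0
p4 (pos 4,5,6,7,12,13,14,15): XOR of data positions = 1⊕1⊕0⊕1⊕1⊕1⊕0 = 1
p8 (pos 8,9,10,11,12,13,14,15): XOR of data positions = 0⊕0⊕0⊕1⊕1⊕1⊕0 = 1
Codeword: 000111010001110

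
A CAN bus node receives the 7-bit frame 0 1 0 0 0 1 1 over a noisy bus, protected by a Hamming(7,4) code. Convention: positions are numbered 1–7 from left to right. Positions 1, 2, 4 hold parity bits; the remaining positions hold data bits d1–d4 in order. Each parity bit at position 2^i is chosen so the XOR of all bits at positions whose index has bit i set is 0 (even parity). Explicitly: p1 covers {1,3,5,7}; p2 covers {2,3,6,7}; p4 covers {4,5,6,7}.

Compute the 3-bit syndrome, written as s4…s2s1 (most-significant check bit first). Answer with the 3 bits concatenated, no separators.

s1 (pos 1,3,5,7): 0⊕0⊕0⊕1 = 1
s2 (pos 2,3,6,7): 1⊕0⊕1⊕1 = 1
s4 (pos 4,5,6,7): 0⊕0⊕1⊕1 = 0
Syndrome s4…s1 = 011 → error at position 3.

011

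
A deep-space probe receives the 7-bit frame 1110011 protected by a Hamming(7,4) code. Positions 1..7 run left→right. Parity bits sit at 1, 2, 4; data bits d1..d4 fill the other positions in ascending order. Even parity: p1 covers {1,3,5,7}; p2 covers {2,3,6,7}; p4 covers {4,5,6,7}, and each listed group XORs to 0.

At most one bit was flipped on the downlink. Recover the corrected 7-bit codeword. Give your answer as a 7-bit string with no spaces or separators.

0110011

s1 (pos 1,3,5,7): 1⊕1⊕0⊕1 = 1
s2 (pos 2,3,6,7): 1⊕1⊕1⊕1 = 0
s4 (pos 4,5,6,7): 0⊕0⊕1⊕1 = 0
Syndrome s4…s1 = 001 → error at position 1.
Flip position 1: 1110011 → 0110011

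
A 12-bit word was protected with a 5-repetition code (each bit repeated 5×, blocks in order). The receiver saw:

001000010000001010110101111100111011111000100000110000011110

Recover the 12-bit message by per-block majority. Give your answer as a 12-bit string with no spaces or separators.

Block 1 (00100): 1 one → 0
Block 2 (00100): 1 one → 0
Block 3 (00001): 1 one → 0
Block 4 (01011): 3 ones → 1
Block 5 (01011): 3 ones → 1
Block 6 (11100): 3 ones → 1
Block 7 (11101): 4 ones → 1
Block 8 (11110): 4 ones → 1
Block 9 (00100): 1 one → 0
Block 10 (00011): 2 ones → 0
Block 11 (00000): 0 ones → 0
Block 12 (11110): 4 ones → 1

000111110001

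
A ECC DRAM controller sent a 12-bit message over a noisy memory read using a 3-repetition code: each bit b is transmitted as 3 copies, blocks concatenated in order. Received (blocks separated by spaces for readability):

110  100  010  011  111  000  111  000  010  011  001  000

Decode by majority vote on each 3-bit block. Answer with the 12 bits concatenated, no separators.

100110100100

Block 1 (110): 2 ones → 1
Block 2 (100): 1 one → 0
Block 3 (010): 1 one → 0
Block 4 (011): 2 ones → 1
Block 5 (111): 3 ones → 1
Block 6 (000): 0 ones → 0
Block 7 (111): 3 ones → 1
Block 8 (000): 0 ones → 0
Block 9 (010): 1 one → 0
Block 10 (011): 2 ones → 1
Block 11 (001): 1 one → 0
Block 12 (000): 0 ones → 0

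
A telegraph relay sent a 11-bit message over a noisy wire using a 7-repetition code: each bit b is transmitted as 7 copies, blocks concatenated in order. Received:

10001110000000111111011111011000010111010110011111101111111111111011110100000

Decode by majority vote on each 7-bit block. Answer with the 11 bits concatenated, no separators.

10110111110

Block 1 (1000111): 4 ones → 1
Block 2 (0000000): 0 ones → 0
Block 3 (1111110): 6 ones → 1
Block 4 (1111101): 6 ones → 1
Block 5 (1000010): 2 ones → 0
Block 6 (1110101): 5 ones → 1
Block 7 (1001111): 5 ones → 1
Block 8 (1101111): 6 ones → 1
Block 9 (1111111): 7 ones → 1
Block 10 (1101111): 6 ones → 1
Block 11 (0100000): 1 one → 0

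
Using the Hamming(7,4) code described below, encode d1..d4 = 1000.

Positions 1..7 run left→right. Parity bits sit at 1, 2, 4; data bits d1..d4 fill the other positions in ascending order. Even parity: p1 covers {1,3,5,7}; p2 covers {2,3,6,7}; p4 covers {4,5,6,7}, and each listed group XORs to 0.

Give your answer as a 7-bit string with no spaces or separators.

Place data at non-parity positions: p1 p2 1 p4 0 0 0
p1 (pos 1,3,5,7): XOR of data positions = 1⊕0⊕0 = 1
p2 (pos 2,3,6,7): XOR of data positions = 1⊕0⊕0 = 1
p4 (pos 4,5,6,7): XOR of data positions = 0⊕0⊕0 = 0
Codeword: 1110000

1110000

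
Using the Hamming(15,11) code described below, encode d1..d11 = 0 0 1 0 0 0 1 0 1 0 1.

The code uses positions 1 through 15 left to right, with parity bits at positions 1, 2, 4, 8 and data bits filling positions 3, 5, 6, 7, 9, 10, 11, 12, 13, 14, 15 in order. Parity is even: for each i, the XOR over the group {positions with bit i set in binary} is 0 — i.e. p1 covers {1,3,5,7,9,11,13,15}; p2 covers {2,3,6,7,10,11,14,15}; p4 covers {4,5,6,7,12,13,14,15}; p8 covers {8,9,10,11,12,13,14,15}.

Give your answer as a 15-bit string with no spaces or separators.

Place data at non-parity positions: p1 p2 0 p4 0 1 0 p8 0 0 1 0 1 0 1
p1 (pos 1,3,5,7,9,11,13,15): XOR of data positions = 0⊕0⊕0⊕0⊕1⊕1⊕1 = 1
p2 (pos 2,3,6,7,10,11,14,15): XOR of data positions = 0⊕1⊕0⊕0⊕1⊕0⊕1 = 1
p4 (pos 4,5,6,7,12,13,14,15): XOR of data positions = 0⊕1⊕0⊕0⊕1⊕0⊕1 = 1
p8 (pos 8,9,10,11,12,13,14,15): XOR of data positions = 0⊕0⊕1⊕0⊕1⊕0⊕1 = 1
Codeword: 110101010010101

110101010010101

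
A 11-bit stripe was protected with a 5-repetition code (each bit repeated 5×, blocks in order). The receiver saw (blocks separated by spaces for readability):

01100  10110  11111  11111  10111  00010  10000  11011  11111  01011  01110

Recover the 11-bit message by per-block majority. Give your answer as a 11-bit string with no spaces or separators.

01111001111

Block 1 (01100): 2 ones → 0
Block 2 (10110): 3 ones → 1
Block 3 (11111): 5 ones → 1
Block 4 (11111): 5 ones → 1
Block 5 (10111): 4 ones → 1
Block 6 (00010): 1 one → 0
Block 7 (10000): 1 one → 0
Block 8 (11011): 4 ones → 1
Block 9 (11111): 5 ones → 1
Block 10 (01011): 3 ones → 1
Block 11 (01110): 3 ones → 1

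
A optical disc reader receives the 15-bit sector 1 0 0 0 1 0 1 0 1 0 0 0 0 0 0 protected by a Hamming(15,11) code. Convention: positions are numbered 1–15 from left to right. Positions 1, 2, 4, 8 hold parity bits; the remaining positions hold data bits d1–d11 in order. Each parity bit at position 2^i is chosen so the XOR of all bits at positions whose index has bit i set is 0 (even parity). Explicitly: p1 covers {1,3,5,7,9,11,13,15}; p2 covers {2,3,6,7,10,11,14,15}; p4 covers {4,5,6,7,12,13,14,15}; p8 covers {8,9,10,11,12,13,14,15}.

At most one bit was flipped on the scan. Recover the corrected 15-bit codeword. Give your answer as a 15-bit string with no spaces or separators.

100010101100000

s1 (pos 1,3,5,7,9,11,13,15): 1⊕0⊕1⊕1⊕1⊕0⊕0⊕0 = 0
s2 (pos 2,3,6,7,10,11,14,15): 0⊕0⊕0⊕1⊕0⊕0⊕0⊕0 = 1
s4 (pos 4,5,6,7,12,13,14,15): 0⊕1⊕0⊕1⊕0⊕0⊕0⊕0 = 0
s8 (pos 8,9,10,11,12,13,14,15): 0⊕1⊕0⊕0⊕0⊕0⊕0⊕0 = 1
Syndrome s8…s1 = 1010 → error at position 10.
Flip position 10: 100010101000000 → 100010101100000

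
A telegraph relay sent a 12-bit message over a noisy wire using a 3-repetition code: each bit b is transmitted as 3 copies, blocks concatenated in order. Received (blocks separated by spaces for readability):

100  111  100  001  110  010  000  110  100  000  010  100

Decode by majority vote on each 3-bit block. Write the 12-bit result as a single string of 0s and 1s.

010010010000

Block 1 (100): 1 one → 0
Block 2 (111): 3 ones → 1
Block 3 (100): 1 one → 0
Block 4 (001): 1 one → 0
Block 5 (110): 2 ones → 1
Block 6 (010): 1 one → 0
Block 7 (000): 0 ones → 0
Block 8 (110): 2 ones → 1
Block 9 (100): 1 one → 0
Block 10 (000): 0 ones → 0
Block 11 (010): 1 one → 0
Block 12 (100): 1 one → 0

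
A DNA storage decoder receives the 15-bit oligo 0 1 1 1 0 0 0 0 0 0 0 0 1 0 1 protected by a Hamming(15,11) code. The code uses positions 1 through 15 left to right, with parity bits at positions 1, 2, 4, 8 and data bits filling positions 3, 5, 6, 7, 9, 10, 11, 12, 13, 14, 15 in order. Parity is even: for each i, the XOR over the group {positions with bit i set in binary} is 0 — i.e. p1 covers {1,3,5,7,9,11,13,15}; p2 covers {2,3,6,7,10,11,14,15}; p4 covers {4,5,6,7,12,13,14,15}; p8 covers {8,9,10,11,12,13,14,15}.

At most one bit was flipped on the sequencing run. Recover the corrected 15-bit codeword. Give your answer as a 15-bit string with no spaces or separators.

011100100000101

s1 (pos 1,3,5,7,9,11,13,15): 0⊕1⊕0⊕0⊕0⊕0⊕1⊕1 = 1
s2 (pos 2,3,6,7,10,11,14,15): 1⊕1⊕0⊕0⊕0⊕0⊕0⊕1 = 1
s4 (pos 4,5,6,7,12,13,14,15): 1⊕0⊕0⊕0⊕0⊕1⊕0⊕1 = 1
s8 (pos 8,9,10,11,12,13,14,15): 0⊕0⊕0⊕0⊕0⊕1⊕0⊕1 = 0
Syndrome s8…s1 = 0111 → error at position 7.
Flip position 7: 011100000000101 → 011100100000101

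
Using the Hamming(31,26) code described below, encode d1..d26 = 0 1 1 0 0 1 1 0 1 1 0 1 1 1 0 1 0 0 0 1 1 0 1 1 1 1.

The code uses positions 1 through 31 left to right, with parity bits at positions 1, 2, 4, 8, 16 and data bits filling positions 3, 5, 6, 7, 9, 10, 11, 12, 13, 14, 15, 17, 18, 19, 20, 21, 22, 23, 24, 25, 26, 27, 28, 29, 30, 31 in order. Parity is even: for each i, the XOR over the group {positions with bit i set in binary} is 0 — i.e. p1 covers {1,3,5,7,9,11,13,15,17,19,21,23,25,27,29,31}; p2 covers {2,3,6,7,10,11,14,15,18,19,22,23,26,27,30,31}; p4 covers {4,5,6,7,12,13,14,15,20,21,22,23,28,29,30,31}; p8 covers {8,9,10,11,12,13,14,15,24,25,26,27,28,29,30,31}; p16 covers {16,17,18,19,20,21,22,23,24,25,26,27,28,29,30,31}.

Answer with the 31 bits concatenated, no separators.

1101110001101100111010001101111

Place data at non-parity positions: p1 p2 0 p4 1 1 0 p8 0 1 1 0 1 1 0 p16 1 1 1 0 1 0 0 0 1 1 0 1 1 1 1
p1 (pos 1,3,5,7,9,11,13,15,17,19,21,23,25,27,29,31): XOR of data positions = 0⊕1⊕0⊕0⊕1⊕1⊕0⊕1⊕1⊕1⊕0⊕1⊕0⊕1⊕1 = 1
p2 (pos 2,3,6,7,10,11,14,15,18,19,22,23,26,27,30,31): XOR of data positions = 0⊕1⊕0⊕1⊕1⊕1⊕0⊕1⊕1⊕0⊕0⊕1⊕0⊕1⊕1 = 1
p4 (pos 4,5,6,7,12,13,14,15,20,21,22,23,28,29,30,31): XOR of data positions = 1⊕1⊕0⊕0⊕1⊕1⊕0⊕0⊕1⊕0⊕0⊕1⊕1⊕1⊕1 = 1
p8 (pos 8,9,10,11,12,13,14,15,24,25,26,27,28,29,30,31): XOR of data positions = 0⊕1⊕1⊕0⊕1⊕1⊕0⊕0⊕1⊕1⊕0⊕1⊕1⊕1⊕1 = 0
p16 (pos 16,17,18,19,20,21,22,23,24,25,26,27,28,29,30,31): XOR of data positions = 1⊕1⊕1⊕0⊕1⊕0⊕0⊕0⊕1⊕1⊕0⊕1⊕1⊕1⊕1 = 0
Codeword: 1101110001101100111010001101111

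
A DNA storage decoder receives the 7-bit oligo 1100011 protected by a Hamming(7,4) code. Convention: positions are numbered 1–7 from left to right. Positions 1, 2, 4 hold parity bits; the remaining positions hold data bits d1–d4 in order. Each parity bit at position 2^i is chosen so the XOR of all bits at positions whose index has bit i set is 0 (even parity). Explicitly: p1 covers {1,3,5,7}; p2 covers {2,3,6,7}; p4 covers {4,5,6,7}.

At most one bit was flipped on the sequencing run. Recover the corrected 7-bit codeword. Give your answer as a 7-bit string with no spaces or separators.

s1 (pos 1,3,5,7): 1⊕0⊕0⊕1 = 0
s2 (pos 2,3,6,7): 1⊕0⊕1⊕1 = 1
s4 (pos 4,5,6,7): 0⊕0⊕1⊕1 = 0
Syndrome s4…s1 = 010 → error at position 2.
Flip position 2: 1100011 → 1000011

1000011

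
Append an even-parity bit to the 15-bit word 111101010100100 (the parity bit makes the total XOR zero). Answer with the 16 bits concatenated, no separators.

1111010101001000

XOR of the 15 data bits: 1⊕1⊕1⊕1⊕0⊕1⊕0⊕1⊕0⊕1⊕0⊕0⊕1⊕0⊕0 = 0
Parity bit = 0 (so all 16 bits XOR to 0).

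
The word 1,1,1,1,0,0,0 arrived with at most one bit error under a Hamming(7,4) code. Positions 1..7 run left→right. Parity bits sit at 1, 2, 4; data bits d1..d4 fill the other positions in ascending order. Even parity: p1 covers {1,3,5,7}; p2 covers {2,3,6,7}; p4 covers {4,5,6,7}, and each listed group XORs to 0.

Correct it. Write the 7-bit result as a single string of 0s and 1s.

1110000

s1 (pos 1,3,5,7): 1⊕1⊕0⊕0 = 0
s2 (pos 2,3,6,7): 1⊕1⊕0⊕0 = 0
s4 (pos 4,5,6,7): 1⊕0⊕0⊕0 = 1
Syndrome s4…s1 = 100 → error at position 4.
Flip position 4: 1111000 → 1110000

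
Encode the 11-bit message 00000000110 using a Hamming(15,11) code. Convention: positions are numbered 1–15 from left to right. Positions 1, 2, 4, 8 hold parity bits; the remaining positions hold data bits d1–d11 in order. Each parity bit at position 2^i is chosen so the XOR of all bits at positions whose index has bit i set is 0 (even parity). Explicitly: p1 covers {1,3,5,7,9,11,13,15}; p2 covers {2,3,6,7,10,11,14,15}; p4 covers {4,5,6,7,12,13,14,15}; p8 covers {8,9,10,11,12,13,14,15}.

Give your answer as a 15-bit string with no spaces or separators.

110000000000110

Place data at non-parity positions: p1 p2 0 p4 0 0 0 p8 0 0 0 0 1 1 0
p1 (pos 1,3,5,7,9,11,13,15): XOR of data positions = 0⊕0⊕0⊕0⊕0⊕1⊕0 = 1
p2 (pos 2,3,6,7,10,11,14,15): XOR of data positions = 0⊕0⊕0⊕0⊕0⊕1⊕0 = 1
p4 (pos 4,5,6,7,12,13,14,15): XOR of data positions = 0⊕0⊕0⊕0⊕1⊕1⊕0 = 0
p8 (pos 8,9,10,11,12,13,14,15): XOR of data positions = 0⊕0⊕0⊕0⊕1⊕1⊕0 = 0
Codeword: 110000000000110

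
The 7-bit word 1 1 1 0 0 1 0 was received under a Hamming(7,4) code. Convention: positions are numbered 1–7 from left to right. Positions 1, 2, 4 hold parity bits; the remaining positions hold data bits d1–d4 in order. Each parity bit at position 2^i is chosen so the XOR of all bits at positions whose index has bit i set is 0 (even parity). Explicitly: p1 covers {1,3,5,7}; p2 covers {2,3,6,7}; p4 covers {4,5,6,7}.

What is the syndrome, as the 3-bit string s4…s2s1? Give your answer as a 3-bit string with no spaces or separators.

110

s1 (pos 1,3,5,7): 1⊕1⊕0⊕0 = 0
s2 (pos 2,3,6,7): 1⊕1⊕1⊕0 = 1
s4 (pos 4,5,6,7): 0⊕0⊕1⊕0 = 1
Syndrome s4…s1 = 110 → error at position 6.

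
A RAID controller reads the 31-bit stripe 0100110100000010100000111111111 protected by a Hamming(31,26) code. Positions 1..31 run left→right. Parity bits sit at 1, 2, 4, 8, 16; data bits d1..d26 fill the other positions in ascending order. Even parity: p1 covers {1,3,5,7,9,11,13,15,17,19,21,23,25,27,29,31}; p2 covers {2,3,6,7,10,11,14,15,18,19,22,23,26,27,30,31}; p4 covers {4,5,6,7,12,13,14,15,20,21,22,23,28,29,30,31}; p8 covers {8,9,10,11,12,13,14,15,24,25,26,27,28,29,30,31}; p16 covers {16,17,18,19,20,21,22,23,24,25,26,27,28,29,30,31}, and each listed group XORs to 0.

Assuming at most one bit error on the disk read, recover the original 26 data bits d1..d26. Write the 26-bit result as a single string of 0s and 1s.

s1 (pos 1,3,5,7,9,11,13,15,17,19,21,23,25,27,29,31): 0⊕0⊕1⊕0⊕0⊕0⊕0⊕1⊕1⊕0⊕0⊕1⊕1⊕1⊕1⊕1 = 0
s2 (pos 2,3,6,7,10,11,14,15,18,19,22,23,26,27,30,31): 1⊕0⊕1⊕0⊕0⊕0⊕0⊕1⊕0⊕0⊕0⊕1⊕1⊕1⊕1⊕1 = 0
s4 (pos 4,5,6,7,12,13,14,15,20,21,22,23,28,29,30,31): 0⊕1⊕1⊕0⊕0⊕0⊕0⊕1⊕0⊕0⊕0⊕1⊕1⊕1⊕1⊕1 = 0
s8 (pos 8,9,10,11,12,13,14,15,24,25,26,27,28,29,30,31): 1⊕0⊕0⊕0⊕0⊕0⊕0⊕1⊕1⊕1⊕1⊕1⊕1⊕1⊕1⊕1 = 0
s16 (pos 16,17,18,19,20,21,22,23,24,25,26,27,28,29,30,31): 0⊕1⊕0⊕0⊕0⊕0⊕0⊕1⊕1⊕1⊕1⊕1⊕1⊕1⊕1⊕1 = 0
Syndrome s16…s1 = 00000 → no error.
Read data bits from positions 3,5,6,7,9,10,11,12,13,14,15,17,18,19,20,21,22,23,24,25,26,27,28,29,30,31: 01100000001100000111111111

01100000001100000111111111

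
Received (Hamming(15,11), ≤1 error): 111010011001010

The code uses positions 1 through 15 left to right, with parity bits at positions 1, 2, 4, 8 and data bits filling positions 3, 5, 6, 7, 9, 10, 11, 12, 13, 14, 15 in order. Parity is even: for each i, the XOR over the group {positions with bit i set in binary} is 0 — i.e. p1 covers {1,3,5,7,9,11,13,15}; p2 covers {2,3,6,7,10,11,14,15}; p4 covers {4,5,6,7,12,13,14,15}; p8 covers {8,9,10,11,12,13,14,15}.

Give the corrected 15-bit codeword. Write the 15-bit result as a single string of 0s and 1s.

111011011001010

s1 (pos 1,3,5,7,9,11,13,15): 1⊕1⊕1⊕0⊕1⊕0⊕0⊕0 = 0
s2 (pos 2,3,6,7,10,11,14,15): 1⊕1⊕0⊕0⊕0⊕0⊕1⊕0 = 1
s4 (pos 4,5,6,7,12,13,14,15): 0⊕1⊕0⊕0⊕1⊕0⊕1⊕0 = 1
s8 (pos 8,9,10,11,12,13,14,15): 1⊕1⊕0⊕0⊕1⊕0⊕1⊕0 = 0
Syndrome s8…s1 = 0110 → error at position 6.
Flip position 6: 111010011001010 → 111011011001010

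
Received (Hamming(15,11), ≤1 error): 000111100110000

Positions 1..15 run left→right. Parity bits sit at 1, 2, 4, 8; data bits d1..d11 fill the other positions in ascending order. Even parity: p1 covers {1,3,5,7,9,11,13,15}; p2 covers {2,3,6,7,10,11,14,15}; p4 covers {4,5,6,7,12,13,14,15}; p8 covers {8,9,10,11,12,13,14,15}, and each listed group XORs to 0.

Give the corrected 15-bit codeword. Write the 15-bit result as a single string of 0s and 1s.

s1 (pos 1,3,5,7,9,11,13,15): 0⊕0⊕1⊕1⊕0⊕1⊕0⊕0 = 1
s2 (pos 2,3,6,7,10,11,14,15): 0⊕0⊕1⊕1⊕1⊕1⊕0⊕0 = 0
s4 (pos 4,5,6,7,12,13,14,15): 1⊕1⊕1⊕1⊕0⊕0⊕0⊕0 = 0
s8 (pos 8,9,10,11,12,13,14,15): 0⊕0⊕1⊕1⊕0⊕0⊕0⊕0 = 0
Syndrome s8…s1 = 0001 → error at position 1.
Flip position 1: 000111100110000 → 100111100110000

100111100110000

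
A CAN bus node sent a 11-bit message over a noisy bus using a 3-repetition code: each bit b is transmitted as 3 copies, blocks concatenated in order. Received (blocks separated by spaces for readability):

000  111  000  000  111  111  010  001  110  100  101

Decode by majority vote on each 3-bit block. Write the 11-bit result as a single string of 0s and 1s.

01001100101

Block 1 (000): 0 ones → 0
Block 2 (111): 3 ones → 1
Block 3 (000): 0 ones → 0
Block 4 (000): 0 ones → 0
Block 5 (111): 3 ones → 1
Block 6 (111): 3 ones → 1
Block 7 (010): 1 one → 0
Block 8 (001): 1 one → 0
Block 9 (110): 2 ones → 1
Block 10 (100): 1 one → 0
Block 11 (101): 2 ones → 1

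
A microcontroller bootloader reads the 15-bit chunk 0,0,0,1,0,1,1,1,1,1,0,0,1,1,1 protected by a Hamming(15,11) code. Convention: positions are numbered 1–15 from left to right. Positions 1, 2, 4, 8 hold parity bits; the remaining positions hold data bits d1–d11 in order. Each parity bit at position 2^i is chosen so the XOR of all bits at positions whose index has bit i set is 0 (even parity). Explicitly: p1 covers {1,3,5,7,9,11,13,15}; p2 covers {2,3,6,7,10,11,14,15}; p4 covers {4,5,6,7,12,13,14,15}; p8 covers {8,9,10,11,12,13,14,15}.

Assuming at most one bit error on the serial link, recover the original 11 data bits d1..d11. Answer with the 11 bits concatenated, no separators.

00111100111

s1 (pos 1,3,5,7,9,11,13,15): 0⊕0⊕0⊕1⊕1⊕0⊕1⊕1 = 0
s2 (pos 2,3,6,7,10,11,14,15): 0⊕0⊕1⊕1⊕1⊕0⊕1⊕1 = 1
s4 (pos 4,5,6,7,12,13,14,15): 1⊕0⊕1⊕1⊕0⊕1⊕1⊕1 = 0
s8 (pos 8,9,10,11,12,13,14,15): 1⊕1⊕1⊕0⊕0⊕1⊕1⊕1 = 0
Syndrome s8…s1 = 0010 → error at position 2.
Flip position 2: 000101111100111 → 010101111100111
Read data bits from positions 3,5,6,7,9,10,11,12,13,14,15: 00111100111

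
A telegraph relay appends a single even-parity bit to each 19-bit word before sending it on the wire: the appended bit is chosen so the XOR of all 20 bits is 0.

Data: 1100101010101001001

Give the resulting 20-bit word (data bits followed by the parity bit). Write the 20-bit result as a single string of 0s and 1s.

XOR of the 19 data bits: 1⊕1⊕0⊕0⊕1⊕0⊕1⊕0⊕1⊕0⊕1⊕0⊕1⊕0⊕0⊕1⊕0⊕0⊕1 = 1
Parity bit = 1 (so all 20 bits XOR to 0).

11001010101010010011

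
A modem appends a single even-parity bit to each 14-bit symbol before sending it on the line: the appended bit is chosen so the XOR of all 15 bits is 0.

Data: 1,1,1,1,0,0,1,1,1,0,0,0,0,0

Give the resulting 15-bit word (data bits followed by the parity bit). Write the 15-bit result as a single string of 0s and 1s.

XOR of the 14 data bits: 1⊕1⊕1⊕1⊕0⊕0⊕1⊕1⊕1⊕0⊕0⊕0⊕0⊕0 = 1
Parity bit = 1 (so all 15 bits XOR to 0).

111100111000001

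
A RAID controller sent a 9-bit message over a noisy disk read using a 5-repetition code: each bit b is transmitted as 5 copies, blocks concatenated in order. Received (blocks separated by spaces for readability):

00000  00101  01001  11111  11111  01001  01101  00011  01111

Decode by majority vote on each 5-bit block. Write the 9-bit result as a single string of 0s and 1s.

Block 1 (00000): 0 ones → 0
Block 2 (00101): 2 ones → 0
Block 3 (01001): 2 ones → 0
Block 4 (11111): 5 ones → 1
Block 5 (11111): 5 ones → 1
Block 6 (01001): 2 ones → 0
Block 7 (01101): 3 ones → 1
Block 8 (00011): 2 ones → 0
Block 9 (01111): 4 ones → 1

000110101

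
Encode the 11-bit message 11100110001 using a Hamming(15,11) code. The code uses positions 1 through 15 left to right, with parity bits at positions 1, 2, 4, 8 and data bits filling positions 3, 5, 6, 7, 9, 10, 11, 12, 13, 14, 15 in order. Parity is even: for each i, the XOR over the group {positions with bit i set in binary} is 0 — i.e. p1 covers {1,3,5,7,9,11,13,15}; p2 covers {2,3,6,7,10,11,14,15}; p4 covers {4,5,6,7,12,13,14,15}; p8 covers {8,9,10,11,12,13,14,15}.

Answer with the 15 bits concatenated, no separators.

011111010110001

Place data at non-parity positions: p1 p2 1 p4 1 1 0 p8 0 1 1 0 0 0 1
p1 (pos 1,3,5,7,9,11,13,15): XOR of data positions = 1⊕1⊕0⊕0⊕1⊕0⊕1 = 0
p2 (pos 2,3,6,7,10,11,14,15): XOR of data positions = 1⊕1⊕0⊕1⊕1⊕0⊕1 = 1
p4 (pos 4,5,6,7,12,13,14,15): XOR of data positions = 1⊕1⊕0⊕0⊕0⊕0⊕1 = 1
p8 (pos 8,9,10,11,12,13,14,15): XOR of data positions = 0⊕1⊕1⊕0⊕0⊕0⊕1 = 1
Codeword: 011111010110001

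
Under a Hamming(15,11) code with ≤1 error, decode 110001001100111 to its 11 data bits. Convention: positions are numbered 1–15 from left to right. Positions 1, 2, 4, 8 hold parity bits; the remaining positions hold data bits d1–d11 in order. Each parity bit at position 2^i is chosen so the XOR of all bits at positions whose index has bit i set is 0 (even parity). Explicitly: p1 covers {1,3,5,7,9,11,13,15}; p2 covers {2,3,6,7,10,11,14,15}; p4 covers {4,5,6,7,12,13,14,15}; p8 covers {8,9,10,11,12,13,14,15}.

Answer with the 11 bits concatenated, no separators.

00101000111

s1 (pos 1,3,5,7,9,11,13,15): 1⊕0⊕0⊕0⊕1⊕0⊕1⊕1 = 0
s2 (pos 2,3,6,7,10,11,14,15): 1⊕0⊕1⊕0⊕1⊕0⊕1⊕1 = 1
s4 (pos 4,5,6,7,12,13,14,15): 0⊕0⊕1⊕0⊕0⊕1⊕1⊕1 = 0
s8 (pos 8,9,10,11,12,13,14,15): 0⊕1⊕1⊕0⊕0⊕1⊕1⊕1 = 1
Syndrome s8…s1 = 1010 → error at position 10.
Flip position 10: 110001001100111 → 110001001000111
Read data bits from positions 3,5,6,7,9,10,11,12,13,14,15: 00101000111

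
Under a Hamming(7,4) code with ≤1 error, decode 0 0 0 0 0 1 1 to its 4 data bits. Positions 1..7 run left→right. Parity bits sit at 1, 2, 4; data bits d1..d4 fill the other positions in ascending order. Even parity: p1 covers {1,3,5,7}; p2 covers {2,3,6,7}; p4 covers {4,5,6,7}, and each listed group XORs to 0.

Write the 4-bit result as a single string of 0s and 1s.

0011

s1 (pos 1,3,5,7): 0⊕0⊕0⊕1 = 1
s2 (pos 2,3,6,7): 0⊕0⊕1⊕1 = 0
s4 (pos 4,5,6,7): 0⊕0⊕1⊕1 = 0
Syndrome s4…s1 = 001 → error at position 1.
Flip position 1: 0000011 → 1000011
Read data bits from positions 3,5,6,7: 0011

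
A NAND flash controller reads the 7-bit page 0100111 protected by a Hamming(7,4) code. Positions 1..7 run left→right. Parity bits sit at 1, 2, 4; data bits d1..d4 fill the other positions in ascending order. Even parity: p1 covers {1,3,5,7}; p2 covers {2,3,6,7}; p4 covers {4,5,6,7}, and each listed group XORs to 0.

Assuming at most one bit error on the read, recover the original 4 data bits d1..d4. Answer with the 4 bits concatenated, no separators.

0101

s1 (pos 1,3,5,7): 0⊕0⊕1⊕1 = 0
s2 (pos 2,3,6,7): 1⊕0⊕1⊕1 = 1
s4 (pos 4,5,6,7): 0⊕1⊕1⊕1 = 1
Syndrome s4…s1 = 110 → error at position 6.
Flip position 6: 0100111 → 0100101
Read data bits from positions 3,5,6,7: 0101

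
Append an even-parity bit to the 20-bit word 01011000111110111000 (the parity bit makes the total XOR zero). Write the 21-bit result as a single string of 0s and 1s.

XOR of the 20 data bits: 0⊕1⊕0⊕1⊕1⊕0⊕0⊕0⊕1⊕1⊕1⊕1⊕1⊕0⊕1⊕1⊕1⊕0⊕0⊕0 = 1
Parity bit = 1 (so all 21 bits XOR to 0).

010110001111101110001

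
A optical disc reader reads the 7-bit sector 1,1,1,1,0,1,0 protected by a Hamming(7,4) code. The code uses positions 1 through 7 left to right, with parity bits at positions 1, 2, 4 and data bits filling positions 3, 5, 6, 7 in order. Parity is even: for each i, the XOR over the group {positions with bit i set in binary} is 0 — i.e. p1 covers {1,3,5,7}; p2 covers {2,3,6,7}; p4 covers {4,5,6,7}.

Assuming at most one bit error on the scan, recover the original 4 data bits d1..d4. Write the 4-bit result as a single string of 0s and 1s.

s1 (pos 1,3,5,7): 1⊕1⊕0⊕0 = 0
s2 (pos 2,3,6,7): 1⊕1⊕1⊕0 = 1
s4 (pos 4,5,6,7): 1⊕0⊕1⊕0 = 0
Syndrome s4…s1 = 010 → error at position 2.
Flip position 2: 1111010 → 1011010
Read data bits from positions 3,5,6,7: 1010

1010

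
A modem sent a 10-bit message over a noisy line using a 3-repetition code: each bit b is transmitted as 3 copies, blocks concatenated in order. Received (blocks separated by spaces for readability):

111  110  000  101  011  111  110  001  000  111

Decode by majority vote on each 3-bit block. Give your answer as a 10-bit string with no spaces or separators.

Block 1 (111): 3 ones → 1
Block 2 (110): 2 ones → 1
Block 3 (000): 0 ones → 0
Block 4 (101): 2 ones → 1
Block 5 (011): 2 ones → 1
Block 6 (111): 3 ones → 1
Block 7 (110): 2 ones → 1
Block 8 (001): 1 one → 0
Block 9 (000): 0 ones → 0
Block 10 (111): 3 ones → 1

1101111001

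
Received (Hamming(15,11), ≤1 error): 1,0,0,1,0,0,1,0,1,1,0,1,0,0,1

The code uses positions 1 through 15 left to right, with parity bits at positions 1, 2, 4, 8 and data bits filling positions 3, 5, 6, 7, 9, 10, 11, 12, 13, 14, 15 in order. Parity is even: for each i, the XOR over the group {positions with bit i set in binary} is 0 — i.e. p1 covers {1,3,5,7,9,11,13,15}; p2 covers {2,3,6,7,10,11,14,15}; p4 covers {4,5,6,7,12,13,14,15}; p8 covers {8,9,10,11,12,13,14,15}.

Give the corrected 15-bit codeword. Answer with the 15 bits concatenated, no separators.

110100101101001

s1 (pos 1,3,5,7,9,11,13,15): 1⊕0⊕0⊕1⊕1⊕0⊕0⊕1 = 0
s2 (pos 2,3,6,7,10,11,14,15): 0⊕0⊕0⊕1⊕1⊕0⊕0⊕1 = 1
s4 (pos 4,5,6,7,12,13,14,15): 1⊕0⊕0⊕1⊕1⊕0⊕0⊕1 = 0
s8 (pos 8,9,10,11,12,13,14,15): 0⊕1⊕1⊕0⊕1⊕0⊕0⊕1 = 0
Syndrome s8…s1 = 0010 → error at position 2.
Flip position 2: 100100101101001 → 110100101101001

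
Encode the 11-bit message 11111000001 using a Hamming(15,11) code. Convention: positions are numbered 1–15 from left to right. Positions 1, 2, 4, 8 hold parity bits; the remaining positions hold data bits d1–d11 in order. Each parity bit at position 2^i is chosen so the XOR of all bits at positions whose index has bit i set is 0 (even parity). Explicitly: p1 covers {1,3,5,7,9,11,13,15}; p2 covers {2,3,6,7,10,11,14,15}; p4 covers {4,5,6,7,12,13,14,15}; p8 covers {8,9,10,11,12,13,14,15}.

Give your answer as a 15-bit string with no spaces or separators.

Place data at non-parity positions: p1 p2 1 p4 1 1 1 p8 1 0 0 0 0 0 1
p1 (pos 1,3,5,7,9,11,13,15): XOR of data positions = 1⊕1⊕1⊕1⊕0⊕0⊕1 = 1
p2 (pos 2,3,6,7,10,11,14,15): XOR of data positions = 1⊕1⊕1⊕0⊕0⊕0⊕1 = 0
p4 (pos 4,5,6,7,12,13,14,15): XOR of data positions = 1⊕1⊕1⊕0⊕0⊕0⊕1 = 0
p8 (pos 8,9,10,11,12,13,14,15): XOR of data positions = 1⊕0⊕0⊕0⊕0⊕0⊕1 = 0
Codeword: 101011101000001

101011101000001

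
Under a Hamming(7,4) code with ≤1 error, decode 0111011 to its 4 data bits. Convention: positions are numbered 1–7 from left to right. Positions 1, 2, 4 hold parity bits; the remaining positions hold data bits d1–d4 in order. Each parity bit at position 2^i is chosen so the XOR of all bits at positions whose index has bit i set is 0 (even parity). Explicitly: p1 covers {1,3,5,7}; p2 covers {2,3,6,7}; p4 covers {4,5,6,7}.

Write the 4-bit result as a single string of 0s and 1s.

1011

s1 (pos 1,3,5,7): 0⊕1⊕0⊕1 = 0
s2 (pos 2,3,6,7): 1⊕1⊕1⊕1 = 0
s4 (pos 4,5,6,7): 1⊕0⊕1⊕1 = 1
Syndrome s4…s1 = 100 → error at position 4.
Flip position 4: 0111011 → 0110011
Read data bits from positions 3,5,6,7: 1011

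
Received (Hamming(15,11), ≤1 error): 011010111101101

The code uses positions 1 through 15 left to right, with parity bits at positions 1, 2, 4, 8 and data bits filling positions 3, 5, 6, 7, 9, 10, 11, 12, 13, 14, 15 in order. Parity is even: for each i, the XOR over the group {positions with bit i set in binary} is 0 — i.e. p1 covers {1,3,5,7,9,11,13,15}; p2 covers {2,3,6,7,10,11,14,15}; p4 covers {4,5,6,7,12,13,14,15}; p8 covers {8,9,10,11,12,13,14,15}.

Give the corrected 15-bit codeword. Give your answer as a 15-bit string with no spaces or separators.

s1 (pos 1,3,5,7,9,11,13,15): 0⊕1⊕1⊕1⊕1⊕0⊕1⊕1 = 0
s2 (pos 2,3,6,7,10,11,14,15): 1⊕1⊕0⊕1⊕1⊕0⊕0⊕1 = 1
s4 (pos 4,5,6,7,12,13,14,15): 0⊕1⊕0⊕1⊕1⊕1⊕0⊕1 = 1
s8 (pos 8,9,10,11,12,13,14,15): 1⊕1⊕1⊕0⊕1⊕1⊕0⊕1 = 0
Syndrome s8…s1 = 0110 → error at position 6.
Flip position 6: 011010111101101 → 011011111101101

011011111101101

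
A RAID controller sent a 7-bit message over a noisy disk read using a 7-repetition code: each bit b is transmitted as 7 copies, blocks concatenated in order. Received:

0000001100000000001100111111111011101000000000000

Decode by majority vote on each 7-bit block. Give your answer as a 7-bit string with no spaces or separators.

0001100

Block 1 (0000001): 1 one → 0
Block 2 (1000000): 1 one → 0
Block 3 (0000110): 2 ones → 0
Block 4 (0111111): 6 ones → 1
Block 5 (1110111): 6 ones → 1
Block 6 (0100000): 1 one → 0
Block 7 (0000000): 0 ones → 0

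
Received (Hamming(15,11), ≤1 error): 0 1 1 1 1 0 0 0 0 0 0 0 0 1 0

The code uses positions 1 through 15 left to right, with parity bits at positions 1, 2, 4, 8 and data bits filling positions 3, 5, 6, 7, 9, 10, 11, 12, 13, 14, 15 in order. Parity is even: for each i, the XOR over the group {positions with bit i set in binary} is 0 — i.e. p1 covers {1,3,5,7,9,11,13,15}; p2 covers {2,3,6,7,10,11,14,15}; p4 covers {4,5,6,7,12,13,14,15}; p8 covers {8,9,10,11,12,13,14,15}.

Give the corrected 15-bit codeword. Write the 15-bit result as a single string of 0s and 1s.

011110000000000

s1 (pos 1,3,5,7,9,11,13,15): 0⊕1⊕1⊕0⊕0⊕0⊕0⊕0 = 0
s2 (pos 2,3,6,7,10,11,14,15): 1⊕1⊕0⊕0⊕0⊕0⊕1⊕0 = 1
s4 (pos 4,5,6,7,12,13,14,15): 1⊕1⊕0⊕0⊕0⊕0⊕1⊕0 = 1
s8 (pos 8,9,10,11,12,13,14,15): 0⊕0⊕0⊕0⊕0⊕0⊕1⊕0 = 1
Syndrome s8…s1 = 1110 → error at position 14.
Flip position 14: 011110000000010 → 011110000000000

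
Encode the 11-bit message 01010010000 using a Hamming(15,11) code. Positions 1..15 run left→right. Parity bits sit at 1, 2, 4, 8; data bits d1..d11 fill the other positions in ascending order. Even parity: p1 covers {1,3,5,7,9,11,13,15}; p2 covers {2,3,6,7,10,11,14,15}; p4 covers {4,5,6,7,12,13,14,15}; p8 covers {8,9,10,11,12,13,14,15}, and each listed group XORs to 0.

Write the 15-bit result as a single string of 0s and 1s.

Place data at non-parity positions: p1 p2 0 p4 1 0 1 p8 0 0 1 0 0 0 0
p1 (pos 1,3,5,7,9,11,13,15): XOR of data positions = 0⊕1⊕1⊕0⊕1⊕0⊕0 = 1
p2 (pos 2,3,6,7,10,11,14,15): XOR of data positions = 0⊕0⊕1⊕0⊕1⊕0⊕0 = 0
p4 (pos 4,5,6,7,12,13,14,15): XOR of data positions = 1⊕0⊕1⊕0⊕0⊕0⊕0 = 0
p8 (pos 8,9,10,11,12,13,14,15): XOR of data positions = 0⊕0⊕1⊕0⊕0⊕0⊕0 = 1
Codeword: 100010110010000

100010110010000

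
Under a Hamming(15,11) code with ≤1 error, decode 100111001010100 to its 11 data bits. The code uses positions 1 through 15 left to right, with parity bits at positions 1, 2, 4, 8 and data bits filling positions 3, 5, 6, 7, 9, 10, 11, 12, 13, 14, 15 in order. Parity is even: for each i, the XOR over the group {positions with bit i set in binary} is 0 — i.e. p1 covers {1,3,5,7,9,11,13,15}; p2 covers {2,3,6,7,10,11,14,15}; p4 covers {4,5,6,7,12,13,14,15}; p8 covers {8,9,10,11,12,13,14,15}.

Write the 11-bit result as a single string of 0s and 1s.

s1 (pos 1,3,5,7,9,11,13,15): 1⊕0⊕1⊕0⊕1⊕1⊕1⊕0 = 1
s2 (pos 2,3,6,7,10,11,14,15): 0⊕0⊕1⊕0⊕0⊕1⊕0⊕0 = 0
s4 (pos 4,5,6,7,12,13,14,15): 1⊕1⊕1⊕0⊕0⊕1⊕0⊕0 = 0
s8 (pos 8,9,10,11,12,13,14,15): 0⊕1⊕0⊕1⊕0⊕1⊕0⊕0 = 1
Syndrome s8…s1 = 1001 → error at position 9.
Flip position 9: 100111001010100 → 100111000010100
Read data bits from positions 3,5,6,7,9,10,11,12,13,14,15: 01100010100

01100010100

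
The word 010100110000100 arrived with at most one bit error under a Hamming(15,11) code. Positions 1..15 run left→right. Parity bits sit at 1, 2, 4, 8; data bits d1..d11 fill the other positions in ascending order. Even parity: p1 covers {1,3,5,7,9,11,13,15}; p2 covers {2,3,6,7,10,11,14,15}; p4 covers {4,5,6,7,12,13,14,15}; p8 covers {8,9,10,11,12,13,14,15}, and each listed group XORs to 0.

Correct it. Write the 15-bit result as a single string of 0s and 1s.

s1 (pos 1,3,5,7,9,11,13,15): 0⊕0⊕0⊕1⊕0⊕0⊕1⊕0 = 0
s2 (pos 2,3,6,7,10,11,14,15): 1⊕0⊕0⊕1⊕0⊕0⊕0⊕0 = 0
s4 (pos 4,5,6,7,12,13,14,15): 1⊕0⊕0⊕1⊕0⊕1⊕0⊕0 = 1
s8 (pos 8,9,10,11,12,13,14,15): 1⊕0⊕0⊕0⊕0⊕1⊕0⊕0 = 0
Syndrome s8…s1 = 0100 → error at position 4.
Flip position 4: 010100110000100 → 010000110000100

010000110000100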